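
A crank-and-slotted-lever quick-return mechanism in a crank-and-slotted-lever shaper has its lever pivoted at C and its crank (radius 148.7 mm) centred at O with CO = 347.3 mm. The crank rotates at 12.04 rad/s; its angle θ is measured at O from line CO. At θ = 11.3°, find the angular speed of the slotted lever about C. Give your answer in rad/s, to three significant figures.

3.59

ω = 12.04 rad/s
Crank pin A relative to C: A = (d + r cosθ, r sinθ); lever angle φ = atan2(r sinθ, d + r cosθ).
Differentiating tanφ: φ̇ = rω(d cosθ + r)/(d² + r² + 2dr cosθ).
d² + r² + 2dr cosθ = |CA|² = 0.244014 m²;  d cosθ + r = +0.48927 m.
|ω_lever| = |0.1487·12.04·+0.48927| / 0.244014 = 3.5898 rad/s.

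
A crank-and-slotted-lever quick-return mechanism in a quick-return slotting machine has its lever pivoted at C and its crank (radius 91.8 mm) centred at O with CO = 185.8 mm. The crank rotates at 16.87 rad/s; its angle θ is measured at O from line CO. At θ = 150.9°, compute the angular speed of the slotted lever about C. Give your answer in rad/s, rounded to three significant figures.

8.31

ω = 16.87 rad/s
Crank pin A relative to C: A = (d + r cosθ, r sinθ); lever angle φ = atan2(r sinθ, d + r cosθ).
Differentiating tanφ: φ̇ = rω(d cosθ + r)/(d² + r² + 2dr cosθ).
d² + r² + 2dr cosθ = |CA|² = 0.013142 m²;  d cosθ + r = -0.070547 m.
|ω_lever| = |0.0918·16.87·-0.070547| / 0.013142 = 8.3133 rad/s.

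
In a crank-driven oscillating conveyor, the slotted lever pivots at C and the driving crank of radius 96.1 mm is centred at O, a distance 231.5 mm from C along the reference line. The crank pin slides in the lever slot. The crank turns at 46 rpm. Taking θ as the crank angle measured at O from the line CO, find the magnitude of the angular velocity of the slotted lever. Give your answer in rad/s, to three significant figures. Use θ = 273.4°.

ω = 4.817 rad/s (from 46 rpm).
Crank pin A relative to C: A = (d + r cosθ, r sinθ); lever angle φ = atan2(r sinθ, d + r cosθ).
Differentiating tanφ: φ̇ = rω(d cosθ + r)/(d² + r² + 2dr cosθ).
d² + r² + 2dr cosθ = |CA|² = 0.0654663 m²;  d cosθ + r = +0.10983 m.
|ω_lever| = |0.0961·4.817·+0.10983| / 0.0654663 = 0.77662 rad/s.

0.777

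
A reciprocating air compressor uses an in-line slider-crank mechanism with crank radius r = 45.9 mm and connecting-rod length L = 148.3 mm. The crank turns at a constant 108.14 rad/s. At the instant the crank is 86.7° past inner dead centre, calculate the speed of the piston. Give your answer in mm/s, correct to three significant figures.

ω = 108.1 rad/s
For an in-line slider-crank, x = r cosθ + √(L² − r² sin²θ), so v = −rω sinθ·[1 + r cosθ/√(L² − r² sin²θ)].
With r = 0.0459 m, L = 0.1483 m, θ = 86.7°: √(L² − r² sin²θ) = 0.14104 m.
v = −0.0459·108.1·0.99834·[1 + 0.0459·0.05756/0.14104] = -5.0482 m/s.
|v| = 5.0482 m/s = 5048.2 mm/s.

5050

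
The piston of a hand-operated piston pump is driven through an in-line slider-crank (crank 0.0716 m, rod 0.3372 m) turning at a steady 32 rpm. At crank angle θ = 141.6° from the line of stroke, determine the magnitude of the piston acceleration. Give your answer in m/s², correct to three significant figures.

ω = 2π·32/60 = 3.351 rad/s
x(θ) = r cosθ + √(L² − r² sin²θ); with ω constant, a = ω²·d²x/dθ².
d²x/dθ² = −r cosθ − r²(cos2θ)/√u − r⁴ sin²2θ/(4u^{3/2}),  u = L² − r² sin²θ = 0.111726 m².
Substituting r = 0.0716 m, L = 0.3372 m, θ = 141.6°: d²x/dθ² = +0.052443 m.
a = ω²·d²x/dθ² = (3.351)²·(+0.052443) = +0.58891 m/s²;  |a| = 0.58891 m/s².

0.589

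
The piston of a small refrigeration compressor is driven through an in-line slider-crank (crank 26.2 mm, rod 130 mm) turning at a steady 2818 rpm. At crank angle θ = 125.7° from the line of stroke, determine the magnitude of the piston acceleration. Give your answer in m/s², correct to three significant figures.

ω = 2π·2818/60 = 295.1 rad/s
x(θ) = r cosθ + √(L² − r² sin²θ); with ω constant, a = ω²·d²x/dθ².
d²x/dθ² = −r cosθ − r²(cos2θ)/√u − r⁴ sin²2θ/(4u^{3/2}),  u = L² − r² sin²θ = 0.0164473 m².
Substituting r = 0.0262 m, L = 0.13 m, θ = 125.7°: d²x/dθ² = +0.016946 m.
a = ω²·d²x/dθ² = (295.1)²·(+0.016946) = +1475.7 m/s²;  |a| = 1475.7 m/s².

1480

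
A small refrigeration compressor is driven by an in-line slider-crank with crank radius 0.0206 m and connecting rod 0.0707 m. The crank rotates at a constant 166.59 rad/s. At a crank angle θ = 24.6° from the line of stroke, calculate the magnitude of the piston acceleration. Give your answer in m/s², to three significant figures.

632

ω = 166.6 rad/s
x(θ) = r cosθ + √(L² − r² sin²θ); with ω constant, a = ω²·d²x/dθ².
d²x/dθ² = −r cosθ − r²(cos2θ)/√u − r⁴ sin²2θ/(4u^{3/2}),  u = L² − r² sin²θ = 0.00492495 m².
Substituting r = 0.0206 m, L = 0.0707 m, θ = 24.6°: d²x/dθ² = -0.022756 m.
a = ω²·d²x/dθ² = (166.6)²·(-0.022756) = -631.53 m/s²;  |a| = 631.53 m/s².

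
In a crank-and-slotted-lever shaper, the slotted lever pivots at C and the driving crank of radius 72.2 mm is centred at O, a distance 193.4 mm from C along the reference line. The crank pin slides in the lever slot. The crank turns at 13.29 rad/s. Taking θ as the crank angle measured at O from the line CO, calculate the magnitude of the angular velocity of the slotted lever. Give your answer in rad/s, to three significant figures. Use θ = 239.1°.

0.920

ω = 13.29 rad/s
Crank pin A relative to C: A = (d + r cosθ, r sinθ); lever angle φ = atan2(r sinθ, d + r cosθ).
Differentiating tanφ: φ̇ = rω(d cosθ + r)/(d² + r² + 2dr cosθ).
d² + r² + 2dr cosθ = |CA|² = 0.0282748 m²;  d cosθ + r = -0.027119 m.
|ω_lever| = |0.0722·13.29·-0.027119| / 0.0282748 = 0.92031 rad/s.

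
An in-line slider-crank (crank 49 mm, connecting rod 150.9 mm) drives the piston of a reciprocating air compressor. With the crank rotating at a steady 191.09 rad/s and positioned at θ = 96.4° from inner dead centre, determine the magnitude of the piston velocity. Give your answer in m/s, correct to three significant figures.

ω = 191.1 rad/s
For an in-line slider-crank, x = r cosθ + √(L² − r² sin²θ), so v = −rω sinθ·[1 + r cosθ/√(L² − r² sin²θ)].
With r = 0.049 m, L = 0.1509 m, θ = 96.4°: √(L² − r² sin²θ) = 0.14283 m.
v = −0.049·191.1·0.99377·[1 + 0.049·-0.11147/0.14283] = -8.9492 m/s.
|v| = 8.9492 m/s.

8.95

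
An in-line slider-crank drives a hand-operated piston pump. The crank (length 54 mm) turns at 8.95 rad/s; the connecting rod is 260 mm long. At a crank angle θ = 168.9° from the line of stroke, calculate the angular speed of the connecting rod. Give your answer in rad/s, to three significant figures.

1.83

ω = 8.95 rad/s
The rod makes angle φ with the slider axis where L sinφ = r sinθ; differentiating, L cosφ·φ̇ = r ω cosθ.
L cosφ = √(L² − r² sin²θ) = 0.25979 m.
|ω_rod| = r ω |cosθ| / √(L² − r² sin²θ) = 0.054·8.95·0.98129/0.25979 = 1.8255 rad/s.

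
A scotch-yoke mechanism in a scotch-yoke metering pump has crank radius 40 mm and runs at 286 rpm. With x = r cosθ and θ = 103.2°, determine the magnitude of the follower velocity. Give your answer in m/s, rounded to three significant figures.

1.17

ω = 29.95 rad/s (from 286 rpm).
x = r cosθ ⇒ ẋ = −rω sinθ.
|v| = rω|sinθ| = 0.04·29.95·|sin 103.2°| = 1.1663 m/s.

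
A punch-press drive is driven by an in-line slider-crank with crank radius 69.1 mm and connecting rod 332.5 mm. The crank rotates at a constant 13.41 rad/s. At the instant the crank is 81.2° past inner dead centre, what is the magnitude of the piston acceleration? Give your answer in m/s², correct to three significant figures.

ω = 13.41 rad/s
x(θ) = r cosθ + √(L² − r² sin²θ); with ω constant, a = ω²·d²x/dθ².
d²x/dθ² = −r cosθ − r²(cos2θ)/√u − r⁴ sin²2θ/(4u^{3/2}),  u = L² − r² sin²θ = 0.105893 m².
Substituting r = 0.0691 m, L = 0.3325 m, θ = 81.2°: d²x/dθ² = +0.0033998 m.
a = ω²·d²x/dθ² = (13.41)²·(+0.0033998) = +0.61138 m/s²;  |a| = 0.61138 m/s².

0.611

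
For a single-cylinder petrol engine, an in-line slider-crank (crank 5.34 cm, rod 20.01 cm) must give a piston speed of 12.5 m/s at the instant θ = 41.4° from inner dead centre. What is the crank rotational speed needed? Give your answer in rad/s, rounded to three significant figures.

294

For an in-line slider-crank, |v_piston| = rω|sinθ|·[1 + r cosθ/√(L² − r² sin²θ)].
With r = 0.0534 m, L = 0.2001 m, θ = 41.4°: the bracketed kinematic factor |dx/dθ| = 0.042496 m.
ω = v/|dx/dθ| = 12.5/0.042496 = 294.15 rad/s.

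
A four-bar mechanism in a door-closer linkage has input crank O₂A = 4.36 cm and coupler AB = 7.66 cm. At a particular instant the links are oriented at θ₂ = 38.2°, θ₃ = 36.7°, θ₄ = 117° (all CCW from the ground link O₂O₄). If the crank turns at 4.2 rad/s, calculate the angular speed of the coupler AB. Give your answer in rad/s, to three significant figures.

ω₂ = 4.2 rad/s
Differentiating the loop-closure r₂e^{iθ₂}+r₃e^{iθ₃}=r₁+r₄e^{iθ₄} gives r₂ω₂e^{iθ₂}+r₃ω₃e^{iθ₃}=r₄ω₄e^{iθ₄}.
Eliminating the other unknown: ω₃ = r₂ω₂ sin(θ₄−θ₂) / [r₃ sin(θ₃−θ₄)].
Numerator sine = +0.98096; denominator sine = -0.98570.
Result = 0.0436·4.2·(+0.98096) / (0.0766·(-0.98570)) = -2.3791 rad/s; magnitude 2.3791 rad/s.

2.38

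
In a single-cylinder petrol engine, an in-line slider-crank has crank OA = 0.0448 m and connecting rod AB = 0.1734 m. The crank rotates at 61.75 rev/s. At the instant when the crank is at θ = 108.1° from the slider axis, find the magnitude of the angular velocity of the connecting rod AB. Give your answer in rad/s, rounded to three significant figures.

32.1

ω = 388 rad/s (converted from 61.75 rev/s).
The rod makes angle φ with the slider axis where L sinφ = r sinθ; differentiating, L cosφ·φ̇ = r ω cosθ.
L cosφ = √(L² − r² sin²θ) = 0.16809 m.
|ω_rod| = r ω |cosθ| / √(L² − r² sin²θ) = 0.0448·388·0.31068/0.16809 = 32.126 rad/s.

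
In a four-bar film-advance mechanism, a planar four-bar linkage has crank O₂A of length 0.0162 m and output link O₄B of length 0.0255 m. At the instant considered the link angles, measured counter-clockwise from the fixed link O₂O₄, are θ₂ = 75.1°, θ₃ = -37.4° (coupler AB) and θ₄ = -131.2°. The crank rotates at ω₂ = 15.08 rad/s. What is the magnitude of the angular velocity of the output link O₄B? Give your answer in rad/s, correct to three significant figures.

8.87

ω₂ = 15.08 rad/s
Differentiating the loop-closure r₂e^{iθ₂}+r₃e^{iθ₃}=r₁+r₄e^{iθ₄} gives r₂ω₂e^{iθ₂}+r₃ω₃e^{iθ₃}=r₄ω₄e^{iθ₄}.
Eliminating the other unknown: ω₄ = r₂ω₂ sin(θ₂−θ₃) / [r₄ sin(θ₄−θ₃)].
Numerator sine = +0.92388; denominator sine = -0.99780.
Result = 0.0162·15.08·(+0.92388) / (0.0255·(-0.99780)) = -8.8705 rad/s; magnitude 8.8705 rad/s.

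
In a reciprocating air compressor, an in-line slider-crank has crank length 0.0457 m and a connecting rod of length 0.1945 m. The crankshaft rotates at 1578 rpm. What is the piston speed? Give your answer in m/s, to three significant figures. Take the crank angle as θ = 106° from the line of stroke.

6.78

ω = 2π·1578/60 = 165.2 rad/s
For an in-line slider-crank, x = r cosθ + √(L² − r² sin²θ), so v = −rω sinθ·[1 + r cosθ/√(L² − r² sin²θ)].
With r = 0.0457 m, L = 0.1945 m, θ = 106°: √(L² − r² sin²θ) = 0.18947 m.
v = −0.0457·165.2·0.96126·[1 + 0.0457·-0.27564/0.18947] = -6.7767 m/s.
|v| = 6.7767 m/s.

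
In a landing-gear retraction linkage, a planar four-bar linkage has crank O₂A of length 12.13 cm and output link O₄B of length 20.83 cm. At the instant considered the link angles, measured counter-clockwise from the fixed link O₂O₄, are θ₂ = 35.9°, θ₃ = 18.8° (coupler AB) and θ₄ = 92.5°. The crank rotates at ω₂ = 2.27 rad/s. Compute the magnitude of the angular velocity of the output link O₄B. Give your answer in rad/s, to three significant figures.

ω₂ = 2.27 rad/s
Differentiating the loop-closure r₂e^{iθ₂}+r₃e^{iθ₃}=r₁+r₄e^{iθ₄} gives r₂ω₂e^{iθ₂}+r₃ω₃e^{iθ₃}=r₄ω₄e^{iθ₄}.
Eliminating the other unknown: ω₄ = r₂ω₂ sin(θ₂−θ₃) / [r₄ sin(θ₄−θ₃)].
Numerator sine = +0.29404; denominator sine = +0.95981.
Result = 0.1213·2.27·(+0.29404) / (0.2083·(+0.95981)) = +0.40497 rad/s; magnitude 0.40497 rad/s.

0.405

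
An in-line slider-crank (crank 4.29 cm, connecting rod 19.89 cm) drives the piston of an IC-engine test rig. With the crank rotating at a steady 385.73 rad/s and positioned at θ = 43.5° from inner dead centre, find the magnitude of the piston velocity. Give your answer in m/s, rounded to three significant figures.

ω = 385.7 rad/s
For an in-line slider-crank, x = r cosθ + √(L² − r² sin²θ), so v = −rω sinθ·[1 + r cosθ/√(L² − r² sin²θ)].
With r = 0.0429 m, L = 0.1989 m, θ = 43.5°: √(L² − r² sin²θ) = 0.1967 m.
v = −0.0429·385.7·0.68835·[1 + 0.0429·0.72537/0.1967] = -13.193 m/s.
|v| = 13.193 m/s.

13.2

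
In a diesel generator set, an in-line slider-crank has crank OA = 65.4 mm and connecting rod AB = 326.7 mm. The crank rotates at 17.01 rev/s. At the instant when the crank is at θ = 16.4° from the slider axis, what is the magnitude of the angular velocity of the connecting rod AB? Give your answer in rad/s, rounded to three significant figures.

20.6

ω = 106.9 rad/s (converted from 17.01 rev/s).
The rod makes angle φ with the slider axis where L sinφ = r sinθ; differentiating, L cosφ·φ̇ = r ω cosθ.
L cosφ = √(L² − r² sin²θ) = 0.32618 m.
|ω_rod| = r ω |cosθ| / √(L² − r² sin²θ) = 0.0654·106.9·0.95931/0.32618 = 20.557 rad/s.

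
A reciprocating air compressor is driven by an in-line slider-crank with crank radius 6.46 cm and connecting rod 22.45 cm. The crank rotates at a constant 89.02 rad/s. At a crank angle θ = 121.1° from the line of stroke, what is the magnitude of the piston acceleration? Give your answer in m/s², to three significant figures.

ω = 89.02 rad/s
x(θ) = r cosθ + √(L² − r² sin²θ); with ω constant, a = ω²·d²x/dθ².
d²x/dθ² = −r cosθ − r²(cos2θ)/√u − r⁴ sin²2θ/(4u^{3/2}),  u = L² − r² sin²θ = 0.0473405 m².
Substituting r = 0.0646 m, L = 0.2245 m, θ = 121.1°: d²x/dθ² = +0.041983 m.
a = ω²·d²x/dθ² = (89.02)²·(+0.041983) = +332.69 m/s²;  |a| = 332.69 m/s².

333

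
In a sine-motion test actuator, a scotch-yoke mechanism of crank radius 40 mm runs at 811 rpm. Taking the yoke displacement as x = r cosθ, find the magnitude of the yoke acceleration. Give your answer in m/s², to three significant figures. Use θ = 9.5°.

ω = 84.93 rad/s (from 811 rpm).
x = r cosθ ⇒ ẍ = −rω² cosθ (ω constant).
|a| = rω²|cosθ| = 0.04·(84.93)²·|cos 9.5°| = 284.55 m/s².

285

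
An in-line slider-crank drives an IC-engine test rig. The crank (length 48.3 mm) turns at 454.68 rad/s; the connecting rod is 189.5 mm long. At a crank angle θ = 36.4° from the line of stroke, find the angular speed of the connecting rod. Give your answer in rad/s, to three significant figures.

94.4

ω = 454.7 rad/s
The rod makes angle φ with the slider axis where L sinφ = r sinθ; differentiating, L cosφ·φ̇ = r ω cosθ.
L cosφ = √(L² − r² sin²θ) = 0.18732 m.
|ω_rod| = r ω |cosθ| / √(L² − r² sin²θ) = 0.0483·454.7·0.80489/0.18732 = 94.364 rad/s.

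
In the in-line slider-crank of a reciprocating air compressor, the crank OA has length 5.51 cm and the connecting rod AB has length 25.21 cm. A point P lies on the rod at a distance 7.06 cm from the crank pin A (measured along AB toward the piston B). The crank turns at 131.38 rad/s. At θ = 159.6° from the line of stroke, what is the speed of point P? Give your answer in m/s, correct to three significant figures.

ω = 131.4 rad/s.  Crank-pin speed |V_A| = rω = 7.239 m/s, perpendicular to OA.
Rod angle: sinφ = −(r/L) sinθ ⇒ φ = -4.369°; ω_rod = −rω cosθ/√(L²−r²sin²θ) = +26.992 rad/s.
V_P = V_A + ω_rod × AP, with AP = 0.0706 m along the rod.
Components: V_Px = −rω sinθ − a·ω_rod·sinφ = -2.3781 m/s;  V_Py = rω cosθ + a·ω_rod·cosφ = -4.8849 m/s.
|V_P| = √(V_Px² + V_Py²) = 5.433 m/s.

5.43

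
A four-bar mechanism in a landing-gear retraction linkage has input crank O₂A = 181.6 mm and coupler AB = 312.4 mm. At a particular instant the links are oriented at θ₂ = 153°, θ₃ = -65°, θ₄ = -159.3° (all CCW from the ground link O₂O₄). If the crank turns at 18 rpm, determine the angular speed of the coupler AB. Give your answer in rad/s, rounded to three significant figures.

0.813

ω₂ = 1.885 rad/s (from 18 rpm).
Differentiating the loop-closure r₂e^{iθ₂}+r₃e^{iθ₃}=r₁+r₄e^{iθ₄} gives r₂ω₂e^{iθ₂}+r₃ω₃e^{iθ₃}=r₄ω₄e^{iθ₄}.
Eliminating the other unknown: ω₃ = r₂ω₂ sin(θ₄−θ₂) / [r₃ sin(θ₃−θ₄)].
Numerator sine = +0.73963; denominator sine = +0.99719.
Result = 0.1816·1.885·(+0.73963) / (0.3124·(+0.99719)) = +0.81273 rad/s; magnitude 0.81273 rad/s.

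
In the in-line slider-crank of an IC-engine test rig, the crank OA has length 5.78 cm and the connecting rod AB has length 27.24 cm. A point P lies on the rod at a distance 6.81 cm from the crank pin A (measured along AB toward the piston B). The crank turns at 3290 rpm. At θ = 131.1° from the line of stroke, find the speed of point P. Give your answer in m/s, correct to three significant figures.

17.5

ω = 344.5 rad/s.  Crank-pin speed |V_A| = rω = 19.914 m/s, perpendicular to OA.
Rod angle: sinφ = −(r/L) sinθ ⇒ φ = -9.201°; ω_rod = −rω cosθ/√(L²−r²sin²θ) = +48.684 rad/s.
V_P = V_A + ω_rod × AP, with AP = 0.0681 m along the rod.
Components: V_Px = −rω sinθ − a·ω_rod·sinφ = -14.476 m/s;  V_Py = rω cosθ + a·ω_rod·cosφ = -9.8181 m/s.
|V_P| = √(V_Px² + V_Py²) = 17.492 m/s.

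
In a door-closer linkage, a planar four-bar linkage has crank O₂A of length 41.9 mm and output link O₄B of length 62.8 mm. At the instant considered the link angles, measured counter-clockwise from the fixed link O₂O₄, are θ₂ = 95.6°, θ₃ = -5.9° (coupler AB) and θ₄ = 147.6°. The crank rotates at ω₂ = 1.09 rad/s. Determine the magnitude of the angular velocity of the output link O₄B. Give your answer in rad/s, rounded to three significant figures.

1.60

ω₂ = 1.09 rad/s
Differentiating the loop-closure r₂e^{iθ₂}+r₃e^{iθ₃}=r₁+r₄e^{iθ₄} gives r₂ω₂e^{iθ₂}+r₃ω₃e^{iθ₃}=r₄ω₄e^{iθ₄}.
Eliminating the other unknown: ω₄ = r₂ω₂ sin(θ₂−θ₃) / [r₄ sin(θ₄−θ₃)].
Numerator sine = +0.97992; denominator sine = +0.44620.
Result = 0.0419·1.09·(+0.97992) / (0.0628·(+0.44620)) = +1.5972 rad/s; magnitude 1.5972 rad/s.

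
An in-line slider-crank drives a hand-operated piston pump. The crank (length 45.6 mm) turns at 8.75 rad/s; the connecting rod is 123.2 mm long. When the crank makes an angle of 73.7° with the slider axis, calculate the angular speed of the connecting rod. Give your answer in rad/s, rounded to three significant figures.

ω = 8.75 rad/s
The rod makes angle φ with the slider axis where L sinφ = r sinθ; differentiating, L cosφ·φ̇ = r ω cosθ.
L cosφ = √(L² − r² sin²θ) = 0.11516 m.
|ω_rod| = r ω |cosθ| / √(L² − r² sin²θ) = 0.0456·8.75·0.28067/0.11516 = 0.97241 rad/s.

0.972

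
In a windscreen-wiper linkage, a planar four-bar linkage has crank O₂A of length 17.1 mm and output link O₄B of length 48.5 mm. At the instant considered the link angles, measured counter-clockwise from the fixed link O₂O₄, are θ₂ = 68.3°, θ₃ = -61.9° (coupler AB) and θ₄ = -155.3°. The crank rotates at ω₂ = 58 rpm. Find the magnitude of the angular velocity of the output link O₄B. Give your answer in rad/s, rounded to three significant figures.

ω₂ = 6.074 rad/s (from 58 rpm).
Differentiating the loop-closure r₂e^{iθ₂}+r₃e^{iθ₃}=r₁+r₄e^{iθ₄} gives r₂ω₂e^{iθ₂}+r₃ω₃e^{iθ₃}=r₄ω₄e^{iθ₄}.
Eliminating the other unknown: ω₄ = r₂ω₂ sin(θ₂−θ₃) / [r₄ sin(θ₄−θ₃)].
Numerator sine = +0.76380; denominator sine = -0.99824.
Result = 0.0171·6.074·(+0.76380) / (0.0485·(-0.99824)) = -1.6385 rad/s; magnitude 1.6385 rad/s.

1.64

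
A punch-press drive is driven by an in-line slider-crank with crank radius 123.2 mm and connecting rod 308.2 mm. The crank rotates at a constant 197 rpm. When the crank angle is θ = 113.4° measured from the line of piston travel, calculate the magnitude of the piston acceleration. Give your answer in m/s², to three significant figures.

35.7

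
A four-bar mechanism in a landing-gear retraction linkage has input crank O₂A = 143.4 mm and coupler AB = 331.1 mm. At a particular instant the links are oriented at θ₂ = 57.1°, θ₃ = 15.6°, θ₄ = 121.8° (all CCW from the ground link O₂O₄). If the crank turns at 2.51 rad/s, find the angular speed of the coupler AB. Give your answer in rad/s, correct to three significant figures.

1.02

ω₂ = 2.51 rad/s
Differentiating the loop-closure r₂e^{iθ₂}+r₃e^{iθ₃}=r₁+r₄e^{iθ₄} gives r₂ω₂e^{iθ₂}+r₃ω₃e^{iθ₃}=r₄ω₄e^{iθ₄}.
Eliminating the other unknown: ω₃ = r₂ω₂ sin(θ₄−θ₂) / [r₃ sin(θ₃−θ₄)].
Numerator sine = +0.90408; denominator sine = -0.96029.
Result = 0.1434·2.51·(+0.90408) / (0.3311·(-0.96029)) = -1.0235 rad/s; magnitude 1.0235 rad/s.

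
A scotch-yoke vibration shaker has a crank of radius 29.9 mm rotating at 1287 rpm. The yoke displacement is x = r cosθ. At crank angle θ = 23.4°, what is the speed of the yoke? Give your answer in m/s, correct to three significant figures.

1.60

ω = 134.8 rad/s (from 1287 rpm).
x = r cosθ ⇒ ẋ = −rω sinθ.
|v| = rω|sinθ| = 0.0299·134.8·|sin 23.4°| = 1.6004 m/s.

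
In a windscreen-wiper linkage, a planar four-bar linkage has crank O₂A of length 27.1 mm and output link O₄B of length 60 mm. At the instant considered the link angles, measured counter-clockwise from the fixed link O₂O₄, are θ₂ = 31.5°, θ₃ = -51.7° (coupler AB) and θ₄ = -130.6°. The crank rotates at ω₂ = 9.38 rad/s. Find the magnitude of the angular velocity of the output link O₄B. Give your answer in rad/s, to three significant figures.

ω₂ = 9.38 rad/s
Differentiating the loop-closure r₂e^{iθ₂}+r₃e^{iθ₃}=r₁+r₄e^{iθ₄} gives r₂ω₂e^{iθ₂}+r₃ω₃e^{iθ₃}=r₄ω₄e^{iθ₄}.
Eliminating the other unknown: ω₄ = r₂ω₂ sin(θ₂−θ₃) / [r₄ sin(θ₄−θ₃)].
Numerator sine = +0.99297; denominator sine = -0.98129.
Result = 0.0271·9.38·(+0.99297) / (0.06·(-0.98129)) = -4.287 rad/s; magnitude 4.287 rad/s.

4.29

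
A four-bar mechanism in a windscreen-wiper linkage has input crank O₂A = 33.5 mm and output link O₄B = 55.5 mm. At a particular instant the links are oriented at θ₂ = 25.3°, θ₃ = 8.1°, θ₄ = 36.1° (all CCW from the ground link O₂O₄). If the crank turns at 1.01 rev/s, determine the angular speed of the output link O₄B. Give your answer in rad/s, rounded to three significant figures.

2.41

ω₂ = 6.346 rad/s (from 1.01 rev/s).
Differentiating the loop-closure r₂e^{iθ₂}+r₃e^{iθ₃}=r₁+r₄e^{iθ₄} gives r₂ω₂e^{iθ₂}+r₃ω₃e^{iθ₃}=r₄ω₄e^{iθ₄}.
Eliminating the other unknown: ω₄ = r₂ω₂ sin(θ₂−θ₃) / [r₄ sin(θ₄−θ₃)].
Numerator sine = +0.29571; denominator sine = +0.46947.
Result = 0.0335·6.346·(+0.29571) / (0.0555·(+0.46947)) = +2.4127 rad/s; magnitude 2.4127 rad/s.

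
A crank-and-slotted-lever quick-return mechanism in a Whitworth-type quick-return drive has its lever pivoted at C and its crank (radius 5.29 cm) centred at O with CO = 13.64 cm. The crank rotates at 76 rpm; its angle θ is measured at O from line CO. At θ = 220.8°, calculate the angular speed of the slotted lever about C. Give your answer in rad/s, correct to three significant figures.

ω = 7.959 rad/s (from 76 rpm).
Crank pin A relative to C: A = (d + r cosθ, r sinθ); lever angle φ = atan2(r sinθ, d + r cosθ).
Differentiating tanφ: φ̇ = rω(d cosθ + r)/(d² + r² + 2dr cosθ).
d² + r² + 2dr cosθ = |CA|² = 0.0104791 m²;  d cosθ + r = -0.050354 m.
|ω_lever| = |0.0529·7.959·-0.050354| / 0.0104791 = 2.0231 rad/s.

2.02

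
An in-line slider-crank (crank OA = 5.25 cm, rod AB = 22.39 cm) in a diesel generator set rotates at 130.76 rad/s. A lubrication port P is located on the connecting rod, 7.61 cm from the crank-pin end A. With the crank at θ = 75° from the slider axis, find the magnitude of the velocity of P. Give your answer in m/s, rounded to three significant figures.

ω = 130.8 rad/s.  Crank-pin speed |V_A| = rω = 6.8649 m/s, perpendicular to OA.
Rod angle: sinφ = −(r/L) sinθ ⇒ φ = -13.091°; ω_rod = −rω cosθ/√(L²−r²sin²θ) = -8.1473 rad/s.
V_P = V_A + ω_rod × AP, with AP = 0.0761 m along the rod.
Components: V_Px = −rω sinθ − a·ω_rod·sinφ = -6.7714 m/s;  V_Py = rω cosθ + a·ω_rod·cosφ = +1.1729 m/s.
|V_P| = √(V_Px² + V_Py²) = 6.8722 m/s.

6.87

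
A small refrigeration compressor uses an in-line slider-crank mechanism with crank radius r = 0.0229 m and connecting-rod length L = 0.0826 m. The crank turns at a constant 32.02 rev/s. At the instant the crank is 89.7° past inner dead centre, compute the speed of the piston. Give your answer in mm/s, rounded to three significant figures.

4610

ω = 2π·32 = 201.2 rad/s
For an in-line slider-crank, x = r cosθ + √(L² − r² sin²θ), so v = −rω sinθ·[1 + r cosθ/√(L² − r² sin²θ)].
With r = 0.0229 m, L = 0.0826 m, θ = 89.7°: √(L² − r² sin²θ) = 0.079362 m.
v = −0.0229·201.2·0.99999·[1 + 0.0229·0.00524/0.079362] = -4.6141 m/s.
|v| = 4.6141 m/s = 4614.1 mm/s.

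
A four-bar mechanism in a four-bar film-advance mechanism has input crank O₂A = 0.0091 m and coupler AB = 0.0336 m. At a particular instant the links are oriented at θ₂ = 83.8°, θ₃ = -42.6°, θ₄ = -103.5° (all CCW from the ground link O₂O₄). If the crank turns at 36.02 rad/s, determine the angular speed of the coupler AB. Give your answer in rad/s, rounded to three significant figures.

1.42

ω₂ = 36.02 rad/s
Differentiating the loop-closure r₂e^{iθ₂}+r₃e^{iθ₃}=r₁+r₄e^{iθ₄} gives r₂ω₂e^{iθ₂}+r₃ω₃e^{iθ₃}=r₄ω₄e^{iθ₄}.
Eliminating the other unknown: ω₃ = r₂ω₂ sin(θ₄−θ₂) / [r₃ sin(θ₃−θ₄)].
Numerator sine = +0.12706; denominator sine = +0.87377.
Result = 0.0091·36.02·(+0.12706) / (0.0336·(+0.87377)) = +1.4186 rad/s; magnitude 1.4186 rad/s.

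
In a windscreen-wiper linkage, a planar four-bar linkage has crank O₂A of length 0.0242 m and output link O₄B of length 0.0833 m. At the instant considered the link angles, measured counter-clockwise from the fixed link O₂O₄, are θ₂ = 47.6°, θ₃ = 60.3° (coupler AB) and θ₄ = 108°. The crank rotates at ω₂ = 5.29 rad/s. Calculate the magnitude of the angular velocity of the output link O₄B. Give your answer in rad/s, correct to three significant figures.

0.457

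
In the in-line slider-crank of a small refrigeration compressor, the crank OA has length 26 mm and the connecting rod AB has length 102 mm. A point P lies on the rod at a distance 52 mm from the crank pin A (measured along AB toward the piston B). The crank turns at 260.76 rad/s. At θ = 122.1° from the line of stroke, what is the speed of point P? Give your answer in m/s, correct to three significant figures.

ω = 260.8 rad/s.  Crank-pin speed |V_A| = rω = 6.7798 m/s, perpendicular to OA.
Rod angle: sinφ = −(r/L) sinθ ⇒ φ = -12.470°; ω_rod = −rω cosθ/√(L²−r²sin²θ) = +36.175 rad/s.
V_P = V_A + ω_rod × AP, with AP = 0.052 m along the rod.
Components: V_Px = −rω sinθ − a·ω_rod·sinφ = -5.3371 m/s;  V_Py = rω cosθ + a·ω_rod·cosφ = -1.7661 m/s.
|V_P| = √(V_Px² + V_Py²) = 5.6217 m/s.

5.62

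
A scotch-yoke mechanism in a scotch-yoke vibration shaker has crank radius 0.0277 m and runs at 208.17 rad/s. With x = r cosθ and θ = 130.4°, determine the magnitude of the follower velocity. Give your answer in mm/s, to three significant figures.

4390

ω = 208.2 rad/s
x = r cosθ ⇒ ẋ = −rω sinθ.
|v| = rω|sinθ| = 0.0277·208.2·|sin 130.4°| = 4.3913 m/s = 4391.3 mm/s.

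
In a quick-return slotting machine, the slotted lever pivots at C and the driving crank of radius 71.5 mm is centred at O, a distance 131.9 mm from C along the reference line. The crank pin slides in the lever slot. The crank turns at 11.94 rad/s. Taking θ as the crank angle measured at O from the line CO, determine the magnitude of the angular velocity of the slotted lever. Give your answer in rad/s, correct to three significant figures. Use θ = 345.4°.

4.17

ω = 11.94 rad/s
Crank pin A relative to C: A = (d + r cosθ, r sinθ); lever angle φ = atan2(r sinθ, d + r cosθ).
Differentiating tanφ: φ̇ = rω(d cosθ + r)/(d² + r² + 2dr cosθ).
d² + r² + 2dr cosθ = |CA|² = 0.0407625 m²;  d cosθ + r = +0.19914 m.
|ω_lever| = |0.0715·11.94·+0.19914| / 0.0407625 = 4.1707 rad/s.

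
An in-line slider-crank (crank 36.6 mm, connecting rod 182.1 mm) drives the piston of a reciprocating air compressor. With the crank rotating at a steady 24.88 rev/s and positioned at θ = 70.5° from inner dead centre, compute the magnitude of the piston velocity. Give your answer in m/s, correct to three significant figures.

5.76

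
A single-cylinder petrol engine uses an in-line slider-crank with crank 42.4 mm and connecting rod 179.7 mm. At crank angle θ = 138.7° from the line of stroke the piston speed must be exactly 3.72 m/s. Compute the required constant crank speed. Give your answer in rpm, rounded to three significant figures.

1550

For an in-line slider-crank, |v_piston| = rω|sinθ|·[1 + r cosθ/√(L² − r² sin²θ)].
With r = 0.0424 m, L = 0.1797 m, θ = 138.7°: the bracketed kinematic factor |dx/dθ| = 0.022962 m.
ω = v/|dx/dθ| = 3.72/0.022962 = 162 rad/s.
N = 60ω/(2π) = 1547 rpm.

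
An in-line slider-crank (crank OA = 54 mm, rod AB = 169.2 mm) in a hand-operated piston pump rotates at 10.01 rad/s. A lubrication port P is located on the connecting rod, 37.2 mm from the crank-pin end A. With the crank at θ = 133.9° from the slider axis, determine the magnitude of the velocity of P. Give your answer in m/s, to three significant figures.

ω = 10.01 rad/s.  Crank-pin speed |V_A| = rω = 0.54054 m/s, perpendicular to OA.
Rod angle: sinφ = −(r/L) sinθ ⇒ φ = -13.295°; ω_rod = −rω cosθ/√(L²−r²sin²θ) = +2.2762 rad/s.
V_P = V_A + ω_rod × AP, with AP = 0.0372 m along the rod.
Components: V_Px = −rω sinθ − a·ω_rod·sinφ = -0.37001 m/s;  V_Py = rω cosθ + a·ω_rod·cosφ = -0.29241 m/s.
|V_P| = √(V_Px² + V_Py²) = 0.47161 m/s.

0.472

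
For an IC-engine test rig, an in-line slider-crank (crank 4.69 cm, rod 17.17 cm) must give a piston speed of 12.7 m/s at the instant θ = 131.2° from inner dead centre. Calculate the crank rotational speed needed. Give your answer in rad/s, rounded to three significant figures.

441

For an in-line slider-crank, |v_piston| = rω|sinθ|·[1 + r cosθ/√(L² − r² sin²θ)].
With r = 0.0469 m, L = 0.1717 m, θ = 131.2°: the bracketed kinematic factor |dx/dθ| = 0.028801 m.
ω = v/|dx/dθ| = 12.7/0.028801 = 440.96 rad/s.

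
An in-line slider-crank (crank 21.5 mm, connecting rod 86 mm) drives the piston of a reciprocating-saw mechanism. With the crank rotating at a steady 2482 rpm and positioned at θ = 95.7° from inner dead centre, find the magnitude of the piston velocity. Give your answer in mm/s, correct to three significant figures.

5420

ω = 2π·2482/60 = 259.9 rad/s
For an in-line slider-crank, x = r cosθ + √(L² − r² sin²θ), so v = −rω sinθ·[1 + r cosθ/√(L² − r² sin²θ)].
With r = 0.0215 m, L = 0.086 m, θ = 95.7°: √(L² − r² sin²θ) = 0.083297 m.
v = −0.0215·259.9·0.99506·[1 + 0.0215·-0.09932/0.083297] = -5.418 m/s.
|v| = 5.418 m/s = 5418 mm/s.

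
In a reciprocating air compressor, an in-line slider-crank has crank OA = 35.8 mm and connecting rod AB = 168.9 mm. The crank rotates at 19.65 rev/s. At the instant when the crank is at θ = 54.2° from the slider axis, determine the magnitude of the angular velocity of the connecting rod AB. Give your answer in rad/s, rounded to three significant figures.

15.5

ω = 123.5 rad/s (converted from 19.65 rev/s).
The rod makes angle φ with the slider axis where L sinφ = r sinθ; differentiating, L cosφ·φ̇ = r ω cosθ.
L cosφ = √(L² − r² sin²θ) = 0.16639 m.
|ω_rod| = r ω |cosθ| / √(L² − r² sin²θ) = 0.0358·123.5·0.58496/0.16639 = 15.539 rad/s.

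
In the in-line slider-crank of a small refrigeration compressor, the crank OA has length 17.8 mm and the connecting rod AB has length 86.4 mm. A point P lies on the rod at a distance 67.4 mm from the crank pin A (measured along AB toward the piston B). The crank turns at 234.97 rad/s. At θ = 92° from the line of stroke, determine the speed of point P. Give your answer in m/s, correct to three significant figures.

ω = 235 rad/s.  Crank-pin speed |V_A| = rω = 4.1825 m/s, perpendicular to OA.
Rod angle: sinφ = −(r/L) sinθ ⇒ φ = -11.882°; ω_rod = −rω cosθ/√(L²−r²sin²θ) = +1.7264 rad/s.
V_P = V_A + ω_rod × AP, with AP = 0.0674 m along the rod.
Components: V_Px = −rω sinθ − a·ω_rod·sinφ = -4.156 m/s;  V_Py = rω cosθ + a·ω_rod·cosφ = -0.032099 m/s.
|V_P| = √(V_Px² + V_Py²) = 4.1561 m/s.

4.16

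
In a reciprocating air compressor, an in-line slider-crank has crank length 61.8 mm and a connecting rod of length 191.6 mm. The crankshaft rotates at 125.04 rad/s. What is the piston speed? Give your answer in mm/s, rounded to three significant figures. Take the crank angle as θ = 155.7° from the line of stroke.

2240

ω = 125 rad/s
For an in-line slider-crank, x = r cosθ + √(L² − r² sin²θ), so v = −rω sinθ·[1 + r cosθ/√(L² − r² sin²θ)].
With r = 0.0618 m, L = 0.1916 m, θ = 155.7°: √(L² − r² sin²θ) = 0.1899 m.
v = −0.0618·125·0.41151·[1 + 0.0618·-0.91140/0.1899] = -2.2368 m/s.
|v| = 2.2368 m/s = 2236.8 mm/s.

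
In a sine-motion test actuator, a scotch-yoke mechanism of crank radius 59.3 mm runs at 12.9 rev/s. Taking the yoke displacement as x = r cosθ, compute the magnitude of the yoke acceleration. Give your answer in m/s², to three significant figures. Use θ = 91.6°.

ω = 81.05 rad/s (from 12.9 rev/s).
x = r cosθ ⇒ ẍ = −rω² cosθ (ω constant).
|a| = rω²|cosθ| = 0.0593·(81.05)²·|cos 91.6°| = 10.878 m/s².

10.9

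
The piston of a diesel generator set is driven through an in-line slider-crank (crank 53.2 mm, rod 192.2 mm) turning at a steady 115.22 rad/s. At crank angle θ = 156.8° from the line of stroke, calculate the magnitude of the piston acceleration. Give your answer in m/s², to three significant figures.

ω = 115.2 rad/s
x(θ) = r cosθ + √(L² − r² sin²θ); with ω constant, a = ω²·d²x/dθ².
d²x/dθ² = −r cosθ − r²(cos2θ)/√u − r⁴ sin²2θ/(4u^{3/2}),  u = L² − r² sin²θ = 0.0365016 m².
Substituting r = 0.0532 m, L = 0.1922 m, θ = 156.8°: d²x/dθ² = +0.038532 m.
a = ω²·d²x/dθ² = (115.2)²·(+0.038532) = +511.53 m/s²;  |a| = 511.53 m/s².

512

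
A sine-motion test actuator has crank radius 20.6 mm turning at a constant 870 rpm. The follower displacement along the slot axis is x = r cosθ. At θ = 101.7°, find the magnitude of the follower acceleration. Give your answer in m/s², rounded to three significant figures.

34.7

ω = 91.11 rad/s (from 870 rpm).
x = r cosθ ⇒ ẍ = −rω² cosθ (ω constant).
|a| = rω²|cosθ| = 0.0206·(91.11)²·|cos 101.7°| = 34.674 m/s².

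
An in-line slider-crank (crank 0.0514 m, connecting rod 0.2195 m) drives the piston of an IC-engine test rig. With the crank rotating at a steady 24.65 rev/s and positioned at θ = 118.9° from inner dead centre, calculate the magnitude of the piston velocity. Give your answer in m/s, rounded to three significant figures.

6.16

ω = 2π·24.6 = 154.9 rad/s
For an in-line slider-crank, x = r cosθ + √(L² − r² sin²θ), so v = −rω sinθ·[1 + r cosθ/√(L² − r² sin²θ)].
With r = 0.0514 m, L = 0.2195 m, θ = 118.9°: √(L² − r² sin²θ) = 0.21484 m.
v = −0.0514·154.9·0.87546·[1 + 0.0514·-0.48328/0.21484] = -6.1636 m/s.
|v| = 6.1636 m/s.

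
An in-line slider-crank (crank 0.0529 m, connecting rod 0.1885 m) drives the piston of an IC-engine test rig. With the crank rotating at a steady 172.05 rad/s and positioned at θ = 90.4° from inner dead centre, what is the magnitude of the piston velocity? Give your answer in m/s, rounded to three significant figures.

9.08

ω = 172.1 rad/s
For an in-line slider-crank, x = r cosθ + √(L² − r² sin²θ), so v = −rω sinθ·[1 + r cosθ/√(L² − r² sin²θ)].
With r = 0.0529 m, L = 0.1885 m, θ = 90.4°: √(L² − r² sin²θ) = 0.18093 m.
v = −0.0529·172.1·0.99998·[1 + 0.0529·-0.00698/0.18093] = -9.0826 m/s.
|v| = 9.0826 m/s.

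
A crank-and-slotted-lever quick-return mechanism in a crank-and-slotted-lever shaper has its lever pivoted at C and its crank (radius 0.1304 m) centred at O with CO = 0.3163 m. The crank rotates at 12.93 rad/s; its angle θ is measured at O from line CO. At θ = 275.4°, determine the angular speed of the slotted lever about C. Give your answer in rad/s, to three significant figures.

ω = 12.93 rad/s
Crank pin A relative to C: A = (d + r cosθ, r sinθ); lever angle φ = atan2(r sinθ, d + r cosθ).
Differentiating tanφ: φ̇ = rω(d cosθ + r)/(d² + r² + 2dr cosθ).
d² + r² + 2dr cosθ = |CA|² = 0.124813 m²;  d cosθ + r = +0.16017 m.
|ω_lever| = |0.1304·12.93·+0.16017| / 0.124813 = 2.1637 rad/s.

2.16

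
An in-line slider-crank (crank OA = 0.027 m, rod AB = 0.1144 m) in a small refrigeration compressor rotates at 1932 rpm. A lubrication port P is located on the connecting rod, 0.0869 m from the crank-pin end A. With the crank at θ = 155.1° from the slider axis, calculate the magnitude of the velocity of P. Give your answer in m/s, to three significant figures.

ω = 202.3 rad/s.  Crank-pin speed |V_A| = rω = 5.4626 m/s, perpendicular to OA.
Rod angle: sinφ = −(r/L) sinθ ⇒ φ = -5.703°; ω_rod = −rω cosθ/√(L²−r²sin²θ) = +43.527 rad/s.
V_P = V_A + ω_rod × AP, with AP = 0.0869 m along the rod.
Components: V_Px = −rω sinθ − a·ω_rod·sinφ = -1.9241 m/s;  V_Py = rω cosθ + a·ω_rod·cosφ = -1.1911 m/s.
|V_P| = √(V_Px² + V_Py²) = 2.2629 m/s.

2.26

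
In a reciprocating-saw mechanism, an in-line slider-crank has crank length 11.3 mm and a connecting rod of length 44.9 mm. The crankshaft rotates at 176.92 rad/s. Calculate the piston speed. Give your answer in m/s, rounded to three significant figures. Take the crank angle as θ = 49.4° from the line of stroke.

ω = 176.9 rad/s
For an in-line slider-crank, x = r cosθ + √(L² − r² sin²θ), so v = −rω sinθ·[1 + r cosθ/√(L² − r² sin²θ)].
With r = 0.0113 m, L = 0.0449 m, θ = 49.4°: √(L² − r² sin²θ) = 0.044073 m.
v = −0.0113·176.9·0.75927·[1 + 0.0113·0.65077/0.044073] = -1.7712 m/s.
|v| = 1.7712 m/s.

1.77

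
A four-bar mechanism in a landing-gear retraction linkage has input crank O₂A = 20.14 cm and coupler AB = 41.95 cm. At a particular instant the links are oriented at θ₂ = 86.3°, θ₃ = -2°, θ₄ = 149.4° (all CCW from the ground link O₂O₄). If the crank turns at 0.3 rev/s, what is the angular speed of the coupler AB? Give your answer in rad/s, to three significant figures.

ω₂ = 1.885 rad/s (from 0.3 rev/s).
Differentiating the loop-closure r₂e^{iθ₂}+r₃e^{iθ₃}=r₁+r₄e^{iθ₄} gives r₂ω₂e^{iθ₂}+r₃ω₃e^{iθ₃}=r₄ω₄e^{iθ₄}.
Eliminating the other unknown: ω₃ = r₂ω₂ sin(θ₄−θ₂) / [r₃ sin(θ₃−θ₄)].
Numerator sine = +0.89180; denominator sine = -0.47869.
Result = 0.2014·1.885·(+0.89180) / (0.4195·(-0.47869)) = -1.6859 rad/s; magnitude 1.6859 rad/s.

1.69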